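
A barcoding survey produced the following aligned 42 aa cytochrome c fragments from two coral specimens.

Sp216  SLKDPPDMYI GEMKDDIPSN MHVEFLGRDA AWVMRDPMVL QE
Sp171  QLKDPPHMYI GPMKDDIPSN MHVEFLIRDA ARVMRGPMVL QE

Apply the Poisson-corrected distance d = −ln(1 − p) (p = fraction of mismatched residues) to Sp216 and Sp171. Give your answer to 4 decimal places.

0.1542

Differing sites — 1:S/Q; 7:D/H; 12:E/P; 27:G/I; 32:W/R; 36:D/G.
p = 6/42 = 0.142857.
d = −ln(1 − 0.142857) = −ln(0.857143) = 0.1542.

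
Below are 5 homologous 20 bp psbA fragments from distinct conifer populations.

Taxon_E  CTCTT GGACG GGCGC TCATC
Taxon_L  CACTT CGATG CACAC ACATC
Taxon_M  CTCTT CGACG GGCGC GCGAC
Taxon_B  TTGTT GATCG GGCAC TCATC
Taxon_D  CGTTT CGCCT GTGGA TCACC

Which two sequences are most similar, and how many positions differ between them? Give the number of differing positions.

4

Pairwise Hamming distances:
  Taxon_E vs Taxon_L: 7
  Taxon_E vs Taxon_M: 4
  Taxon_E vs Taxon_B: 5
  Taxon_E vs Taxon_D: 9
  Taxon_L vs Taxon_M: 8
  Taxon_L vs Taxon_B: 10
  Taxon_L vs Taxon_D: 12
  Taxon_M vs Taxon_B: 9
  Taxon_M vs Taxon_D: 10
  Taxon_B vs Taxon_D: 12
The smallest is 4, between Taxon_E and Taxon_M.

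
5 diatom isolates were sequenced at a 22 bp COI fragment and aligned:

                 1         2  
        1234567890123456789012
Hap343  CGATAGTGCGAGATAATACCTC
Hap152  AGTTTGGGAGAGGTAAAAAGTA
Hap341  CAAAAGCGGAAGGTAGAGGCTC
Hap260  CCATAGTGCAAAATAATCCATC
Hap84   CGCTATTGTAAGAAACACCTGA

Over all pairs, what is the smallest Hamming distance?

Pairwise Hamming distances:
  Hap343 vs Hap152: 10
  Hap343 vs Hap341: 10
  Hap343 vs Hap260: 5
  Hap343 vs Hap84: 11
  Hap152 vs Hap341: 13
  Hap152 vs Hap260: 14
  Hap152 vs Hap84: 14
  Hap341 vs Hap260: 11
  Hap341 vs Hap84: 14
  Hap260 vs Hap84: 11
The smallest is 5, between Hap343 and Hap260.

5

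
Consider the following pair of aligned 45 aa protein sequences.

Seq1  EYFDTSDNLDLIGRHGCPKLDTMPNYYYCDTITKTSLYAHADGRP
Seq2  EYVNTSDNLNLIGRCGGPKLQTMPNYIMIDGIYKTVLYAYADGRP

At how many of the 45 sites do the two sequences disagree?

13

Differing sites — 3:F/V; 4:D/N; 10:D/N; 15:H/C; 17:C/G; 21:D/Q; 27:Y/I; 28:Y/M; 29:C/I; 31:T/G; 33:T/Y; 36:S/V; 40:H/Y.
That gives 13 mismatches out of 45 aligned sites, so the Hamming distance is 13.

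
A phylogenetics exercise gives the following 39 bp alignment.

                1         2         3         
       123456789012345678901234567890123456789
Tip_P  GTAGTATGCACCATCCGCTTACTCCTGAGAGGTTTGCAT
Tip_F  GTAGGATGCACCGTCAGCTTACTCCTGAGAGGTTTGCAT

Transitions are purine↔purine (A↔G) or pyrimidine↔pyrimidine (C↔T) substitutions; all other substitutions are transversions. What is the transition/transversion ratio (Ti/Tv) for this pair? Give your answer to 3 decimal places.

0.500

The sequences differ at positions 5 (T/G, transversion), 13 (A/G, transition), 16 (C/A, transversion).
Of the 3 differences, 1 transition and 2 transversions, so Ti/Tv = 1/2 = 0.500.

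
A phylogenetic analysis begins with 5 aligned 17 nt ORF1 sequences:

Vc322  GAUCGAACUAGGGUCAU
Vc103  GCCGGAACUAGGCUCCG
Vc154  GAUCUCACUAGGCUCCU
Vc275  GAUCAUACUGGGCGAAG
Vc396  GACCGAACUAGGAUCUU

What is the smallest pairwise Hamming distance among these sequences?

Pairwise Hamming distances:
  Vc322 vs Vc103: 6
  Vc322 vs Vc154: 4
  Vc322 vs Vc275: 7
  Vc322 vs Vc396: 3
  Vc103 vs Vc154: 6
  Vc103 vs Vc275: 9
  Vc103 vs Vc396: 5
  Vc154 vs Vc275: 7
  Vc154 vs Vc396: 5
  Vc275 vs Vc396: 9
The smallest is 3, between Vc322 and Vc396.

3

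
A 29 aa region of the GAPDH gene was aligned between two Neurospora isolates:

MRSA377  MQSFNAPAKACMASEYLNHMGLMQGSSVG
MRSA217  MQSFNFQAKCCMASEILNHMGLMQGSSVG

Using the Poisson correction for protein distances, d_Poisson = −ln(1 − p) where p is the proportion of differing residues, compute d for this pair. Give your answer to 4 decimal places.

The sequences differ at positions 6 (A/F), 7 (P/Q), 10 (A/C), 16 (Y/I).
p = 4/29 = 0.137931.
d = −ln(1 − 0.137931) = −ln(0.862069) = 0.1484.

0.1484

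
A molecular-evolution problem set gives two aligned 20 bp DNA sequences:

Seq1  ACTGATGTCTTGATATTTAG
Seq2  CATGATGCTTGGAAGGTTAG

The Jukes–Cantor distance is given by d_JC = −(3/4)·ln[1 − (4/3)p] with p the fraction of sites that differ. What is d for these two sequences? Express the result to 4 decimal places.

Differing sites — 1:A/C; 2:C/A; 8:T/C; 9:C/T; 11:T/G; 14:T/A; 15:A/G; 16:T/G.
p = 8/20 = 0.400000.
d = −0.75 · ln(1 − (4/3)·0.400000) = −0.75 · ln(0.466667) = −0.75 · (-0.762139) = 0.5716.

0.5716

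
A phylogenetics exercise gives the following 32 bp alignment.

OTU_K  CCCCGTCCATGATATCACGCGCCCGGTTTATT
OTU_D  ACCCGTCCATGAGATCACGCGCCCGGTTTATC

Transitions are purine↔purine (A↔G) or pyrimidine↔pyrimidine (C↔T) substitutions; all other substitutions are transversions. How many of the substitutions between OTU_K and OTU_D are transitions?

Mismatches occur at site 1 (C↔A, transversion), site 13 (T↔G, transversion), site 32 (T↔C, transition).
Of the 3 differences, 1 transition and 2 transversions, so the answer is 1.

1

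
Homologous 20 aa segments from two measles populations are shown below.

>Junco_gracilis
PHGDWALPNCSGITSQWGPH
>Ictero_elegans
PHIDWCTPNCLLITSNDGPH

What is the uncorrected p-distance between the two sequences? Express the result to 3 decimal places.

Differing sites — 3:G/I; 6:A/C; 7:L/T; 11:S/L; 12:G/L; 16:Q/N; 17:W/D.
There are 7 differences over 20 sites, so p = 7/20 = 0.350.

0.350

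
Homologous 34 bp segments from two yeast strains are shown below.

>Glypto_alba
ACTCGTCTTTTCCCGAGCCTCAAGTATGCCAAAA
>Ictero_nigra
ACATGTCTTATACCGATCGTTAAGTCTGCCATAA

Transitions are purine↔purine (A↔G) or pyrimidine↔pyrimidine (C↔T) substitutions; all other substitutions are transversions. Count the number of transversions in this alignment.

7

The sequences differ at positions 3 (T/A, transversion), 4 (C/T, transition), 10 (T/A, transversion), 12 (C/A, transversion), 17 (G/T, transversion), 19 (C/G, transversion), 21 (C/T, transition), 26 (A/C, transversion), 32 (A/T, transversion).
Of the 9 differences, 2 transitions and 7 transversions, so the answer is 7.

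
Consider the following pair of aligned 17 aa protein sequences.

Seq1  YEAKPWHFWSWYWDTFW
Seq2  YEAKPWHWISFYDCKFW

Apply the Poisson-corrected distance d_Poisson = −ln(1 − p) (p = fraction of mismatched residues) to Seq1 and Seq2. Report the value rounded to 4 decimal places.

Differing sites — 8:F/W; 9:W/I; 11:W/F; 13:W/D; 14:D/C; 15:T/K.
p = 6/17 = 0.352941.
d = −ln(1 − 0.352941) = −ln(0.647059) = 0.4353.

0.4353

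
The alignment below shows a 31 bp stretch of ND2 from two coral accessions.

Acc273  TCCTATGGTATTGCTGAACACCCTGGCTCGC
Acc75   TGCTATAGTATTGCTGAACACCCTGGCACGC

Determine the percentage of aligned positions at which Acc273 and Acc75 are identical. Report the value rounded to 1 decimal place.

90.3%

Differing sites — 2:C/G; 7:G/A; 28:T/A.
28 of the 31 sites match, so the percent identity is 28/31 × 100 = 90.3%.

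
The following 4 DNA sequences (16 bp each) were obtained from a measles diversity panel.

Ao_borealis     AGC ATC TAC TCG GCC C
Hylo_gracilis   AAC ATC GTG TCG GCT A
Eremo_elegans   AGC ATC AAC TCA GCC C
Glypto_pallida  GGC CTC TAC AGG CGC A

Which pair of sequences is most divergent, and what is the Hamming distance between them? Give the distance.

11

Pairwise Hamming distances:
  Ao_borealis vs Hylo_gracilis: 6
  Ao_borealis vs Eremo_elegans: 2
  Ao_borealis vs Glypto_pallida: 7
  Hylo_gracilis vs Eremo_elegans: 7
  Hylo_gracilis vs Glypto_pallida: 11
  Eremo_elegans vs Glypto_pallida: 9
The largest is 11, between Hylo_gracilis and Glypto_pallida.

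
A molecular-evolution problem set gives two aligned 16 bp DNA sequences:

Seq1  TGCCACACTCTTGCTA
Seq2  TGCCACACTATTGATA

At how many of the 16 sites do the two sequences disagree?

2

The sequences differ at positions 10 (C/A), 14 (C/A).
That gives 2 mismatches out of 16 aligned sites, so the Hamming distance is 2.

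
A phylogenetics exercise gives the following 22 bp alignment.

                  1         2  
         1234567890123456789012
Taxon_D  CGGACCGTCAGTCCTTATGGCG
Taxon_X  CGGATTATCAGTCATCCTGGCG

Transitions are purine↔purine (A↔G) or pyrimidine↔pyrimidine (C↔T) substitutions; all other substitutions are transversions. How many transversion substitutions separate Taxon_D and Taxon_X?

Differing sites — 5:C/T (Ti); 6:C/T (Ti); 7:G/A (Ti); 14:C/A (Tv); 16:T/C (Ti); 17:A/C (Tv).
Of the 6 differences, 4 transitions and 2 transversions, so the answer is 2.

2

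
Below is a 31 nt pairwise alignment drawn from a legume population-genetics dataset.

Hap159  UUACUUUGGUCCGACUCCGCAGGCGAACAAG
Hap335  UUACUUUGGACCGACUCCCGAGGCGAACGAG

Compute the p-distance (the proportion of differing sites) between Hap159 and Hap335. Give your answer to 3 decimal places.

Differing sites — 10:U/A; 19:G/C; 20:C/G; 29:A/G.
There are 4 differences over 31 sites, so p = 4/31 = 0.129.

0.129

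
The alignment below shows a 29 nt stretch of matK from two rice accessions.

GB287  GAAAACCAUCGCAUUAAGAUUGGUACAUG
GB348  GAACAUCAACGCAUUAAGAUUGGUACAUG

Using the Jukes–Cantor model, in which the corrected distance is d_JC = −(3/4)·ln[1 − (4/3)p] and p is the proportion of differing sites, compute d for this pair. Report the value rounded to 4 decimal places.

Mismatches occur at site 4 (A→C), site 6 (C→U), site 9 (U→A).
p = 3/29 = 0.103448.
d = −0.75 · ln(1 − (4/3)·0.103448) = −0.75 · ln(0.862069) = −0.75 · (-0.148420) = 0.1113.

0.1113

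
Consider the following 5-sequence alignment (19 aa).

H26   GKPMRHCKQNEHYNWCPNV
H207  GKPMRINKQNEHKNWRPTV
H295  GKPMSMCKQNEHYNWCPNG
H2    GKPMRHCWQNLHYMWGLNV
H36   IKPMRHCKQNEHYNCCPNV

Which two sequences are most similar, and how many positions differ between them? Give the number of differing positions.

Pairwise Hamming distances:
  H26 vs H207: 5
  H26 vs H295: 3
  H26 vs H2: 5
  H26 vs H36: 2
  H207 vs H295: 7
  H207 vs H2: 9
  H207 vs H36: 7
  H295 vs H2: 8
  H295 vs H36: 5
  H2 vs H36: 7
The smallest is 2, between H26 and H36.

2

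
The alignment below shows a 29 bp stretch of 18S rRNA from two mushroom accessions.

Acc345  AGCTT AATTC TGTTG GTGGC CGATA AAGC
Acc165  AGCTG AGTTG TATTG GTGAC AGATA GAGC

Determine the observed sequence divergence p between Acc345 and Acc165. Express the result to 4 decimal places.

Differing sites — 5:T/G; 7:A/G; 10:C/G; 12:G/A; 19:G/A; 21:C/A; 26:A/G.
There are 7 differences over 29 sites, so p = 7/29 = 0.2414.

0.2414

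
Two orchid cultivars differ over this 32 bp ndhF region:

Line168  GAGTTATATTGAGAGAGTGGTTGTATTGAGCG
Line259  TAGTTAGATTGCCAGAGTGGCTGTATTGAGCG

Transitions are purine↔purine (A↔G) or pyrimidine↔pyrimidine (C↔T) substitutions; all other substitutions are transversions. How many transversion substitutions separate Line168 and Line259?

Mismatches occur at site 1 (G/T, transversion), site 7 (T/G, transversion), site 12 (A/C, transversion), site 13 (G/C, transversion), site 21 (T/C, transition).
Of the 5 differences, 1 transition and 4 transversions, so the answer is 4.

4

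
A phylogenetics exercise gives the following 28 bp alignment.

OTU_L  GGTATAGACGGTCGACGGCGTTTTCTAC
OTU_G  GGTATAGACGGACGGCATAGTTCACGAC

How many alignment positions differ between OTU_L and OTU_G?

8

The sequences differ at positions 12 (T/A), 15 (A/G), 17 (G/A), 18 (G/T), 19 (C/A), 23 (T/C), 24 (T/A), 26 (T/G).
That gives 8 mismatches out of 28 aligned sites, so the Hamming distance is 8.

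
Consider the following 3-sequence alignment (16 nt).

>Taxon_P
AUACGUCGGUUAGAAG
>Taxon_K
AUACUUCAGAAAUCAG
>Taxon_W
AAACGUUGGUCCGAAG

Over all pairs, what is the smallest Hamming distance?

Pairwise Hamming distances:
  Taxon_P vs Taxon_K: 6
  Taxon_P vs Taxon_W: 4
  Taxon_K vs Taxon_W: 9
The smallest is 4, between Taxon_P and Taxon_W.

4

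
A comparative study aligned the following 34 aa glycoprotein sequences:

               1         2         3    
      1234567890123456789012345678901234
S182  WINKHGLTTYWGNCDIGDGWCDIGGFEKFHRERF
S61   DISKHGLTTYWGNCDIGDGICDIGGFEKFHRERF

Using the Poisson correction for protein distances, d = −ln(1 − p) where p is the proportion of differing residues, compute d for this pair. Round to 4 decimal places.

Mismatches occur at site 1 (W↔D), site 3 (N↔S), site 20 (W↔I).
p = 3/34 = 0.088235.
d = −ln(1 − 0.088235) = −ln(0.911765) = 0.0924.

0.0924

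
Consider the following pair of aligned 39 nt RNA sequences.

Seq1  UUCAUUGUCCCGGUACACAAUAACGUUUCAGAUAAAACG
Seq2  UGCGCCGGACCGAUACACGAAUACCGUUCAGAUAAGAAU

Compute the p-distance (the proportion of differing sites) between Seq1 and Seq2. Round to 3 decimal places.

0.385

Differing sites — 2:U/G; 4:A/G; 5:U/C; 6:U/C; 8:U/G; 9:C/A; 13:G/A; 19:A/G; 21:U/A; 22:A/U; 25:G/C; 26:U/G; 36:A/G; 38:C/A; 39:G/U.
There are 15 differences over 39 sites, so p = 15/39 = 0.385.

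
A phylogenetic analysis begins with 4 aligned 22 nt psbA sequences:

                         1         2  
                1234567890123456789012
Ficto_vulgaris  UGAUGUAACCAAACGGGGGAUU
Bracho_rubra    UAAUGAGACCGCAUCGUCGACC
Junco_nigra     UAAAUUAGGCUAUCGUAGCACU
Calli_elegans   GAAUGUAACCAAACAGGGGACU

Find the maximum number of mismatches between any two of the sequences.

16

Pairwise Hamming distances:
  Ficto_vulgaris vs Bracho_rubra: 11
  Ficto_vulgaris vs Junco_nigra: 11
  Ficto_vulgaris vs Calli_elegans: 4
  Bracho_rubra vs Junco_nigra: 16
  Bracho_rubra vs Calli_elegans: 10
  Junco_nigra vs Calli_elegans: 11
The largest is 16, between Bracho_rubra and Junco_nigra.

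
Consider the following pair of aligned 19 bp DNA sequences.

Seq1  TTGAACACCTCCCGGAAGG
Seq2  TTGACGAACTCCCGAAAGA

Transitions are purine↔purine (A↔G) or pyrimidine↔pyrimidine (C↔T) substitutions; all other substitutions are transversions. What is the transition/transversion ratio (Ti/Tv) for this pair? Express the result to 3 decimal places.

0.667

The sequences differ at positions 5 (A/C, transversion), 6 (C/G, transversion), 8 (C/A, transversion), 15 (G/A, transition), 19 (G/A, transition).
Of the 5 differences, 2 transitions and 3 transversions, so Ti/Tv = 2/3 = 0.667.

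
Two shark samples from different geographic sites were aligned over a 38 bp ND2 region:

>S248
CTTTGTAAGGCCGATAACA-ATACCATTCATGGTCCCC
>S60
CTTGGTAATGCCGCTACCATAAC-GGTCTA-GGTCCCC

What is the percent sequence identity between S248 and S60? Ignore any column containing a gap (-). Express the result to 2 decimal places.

Excluding the 3 gap columns leaves 35 comparable sites.
Mismatches occur at site 4 (T↔G), site 9 (G↔T), site 14 (A↔C), site 17 (A↔C), site 22 (T↔A), site 23 (A↔C), site 25 (C↔G), site 26 (A↔G), site 28 (T↔C), site 29 (C↔T).
25 of the 35 comparable sites match, so the percent identity is 25/35 × 100 = 71.43%.

71.43%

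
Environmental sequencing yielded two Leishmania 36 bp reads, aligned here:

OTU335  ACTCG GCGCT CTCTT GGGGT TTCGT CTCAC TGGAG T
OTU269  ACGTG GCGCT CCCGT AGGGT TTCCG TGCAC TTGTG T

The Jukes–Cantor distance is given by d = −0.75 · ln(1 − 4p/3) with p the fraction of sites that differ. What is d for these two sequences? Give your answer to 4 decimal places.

0.3924

Differing sites — 3:T/G; 4:C/T; 12:T/C; 14:T/G; 16:G/A; 24:G/C; 25:T/G; 26:C/T; 27:T/G; 32:G/T; 34:A/T.
p = 11/36 = 0.305556.
d = −0.75 · ln(1 − (4/3)·0.305556) = −0.75 · ln(0.592592) = −0.75 · (-0.523249) = 0.3924.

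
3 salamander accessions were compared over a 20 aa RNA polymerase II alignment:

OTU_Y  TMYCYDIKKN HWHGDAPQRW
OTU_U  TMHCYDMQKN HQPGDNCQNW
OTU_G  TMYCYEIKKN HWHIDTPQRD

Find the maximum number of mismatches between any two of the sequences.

Pairwise Hamming distances:
  OTU_Y vs OTU_U: 8
  OTU_Y vs OTU_G: 4
  OTU_U vs OTU_G: 11
The largest is 11, between OTU_U and OTU_G.

11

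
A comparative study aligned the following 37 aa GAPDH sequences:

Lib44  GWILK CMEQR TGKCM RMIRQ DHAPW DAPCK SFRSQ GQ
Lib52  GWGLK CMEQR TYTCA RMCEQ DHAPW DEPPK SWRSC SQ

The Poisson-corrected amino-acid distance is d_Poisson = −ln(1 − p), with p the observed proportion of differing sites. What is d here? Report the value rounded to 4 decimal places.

0.3528

Mismatches occur at site 3 (I/G), site 12 (G/Y), site 13 (K/T), site 15 (M/A), site 18 (I/C), site 19 (R/E), site 27 (A/E), site 29 (C/P), site 32 (F/W), site 35 (Q/C), site 36 (G/S).
p = 11/37 = 0.297297.
d = −ln(1 − 0.297297) = −ln(0.702703) = 0.3528.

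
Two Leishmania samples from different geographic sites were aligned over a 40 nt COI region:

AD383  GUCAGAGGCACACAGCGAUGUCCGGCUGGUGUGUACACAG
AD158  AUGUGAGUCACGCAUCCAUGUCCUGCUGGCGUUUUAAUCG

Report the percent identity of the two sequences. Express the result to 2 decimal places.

65.00%

The sequences differ at positions 1 (G/A), 3 (C/G), 4 (A/U), 8 (G/U), 12 (A/G), 15 (G/U), 17 (G/C), 24 (G/U), 30 (U/C), 33 (G/U), 35 (A/U), 36 (C/A), 38 (C/U), 39 (A/C).
26 of the 40 sites match, so the percent identity is 26/40 × 100 = 65.00%.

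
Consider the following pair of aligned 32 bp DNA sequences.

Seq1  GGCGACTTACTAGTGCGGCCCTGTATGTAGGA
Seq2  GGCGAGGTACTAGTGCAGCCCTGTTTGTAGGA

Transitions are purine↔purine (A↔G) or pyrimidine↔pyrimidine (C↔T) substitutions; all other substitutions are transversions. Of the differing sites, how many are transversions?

3

The sequences differ at positions 6 (C/G, transversion), 7 (T/G, transversion), 17 (G/A, transition), 25 (A/T, transversion).
Of the 4 differences, 1 transition and 3 transversions, so the answer is 3.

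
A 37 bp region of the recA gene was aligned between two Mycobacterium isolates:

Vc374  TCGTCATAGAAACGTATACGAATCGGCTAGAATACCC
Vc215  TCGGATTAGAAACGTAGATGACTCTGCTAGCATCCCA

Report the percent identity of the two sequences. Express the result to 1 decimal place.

Mismatches occur at site 4 (T↔G), site 5 (C↔A), site 6 (A↔T), site 17 (T↔G), site 19 (C↔T), site 22 (A↔C), site 25 (G↔T), site 31 (A↔C), site 34 (A↔C), site 37 (C↔A).
27 of the 37 sites match, so the percent identity is 27/37 × 100 = 73.0%.

73.0%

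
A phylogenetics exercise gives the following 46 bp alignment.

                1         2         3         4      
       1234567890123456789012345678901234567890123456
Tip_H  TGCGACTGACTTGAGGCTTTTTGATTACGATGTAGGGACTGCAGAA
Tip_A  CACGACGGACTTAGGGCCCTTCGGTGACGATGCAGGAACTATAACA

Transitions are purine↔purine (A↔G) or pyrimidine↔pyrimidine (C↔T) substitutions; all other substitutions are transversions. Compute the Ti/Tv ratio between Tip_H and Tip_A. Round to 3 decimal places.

Differing sites — 1:T/C (Ti); 2:G/A (Ti); 7:T/G (Tv); 13:G/A (Ti); 14:A/G (Ti); 18:T/C (Ti); 19:T/C (Ti); 22:T/C (Ti); 24:A/G (Ti); 26:T/G (Tv); 33:T/C (Ti); 37:G/A (Ti); 41:G/A (Ti); 42:C/T (Ti); 44:G/A (Ti); 45:A/C (Tv).
Of the 16 differences, 13 transitions and 3 transversions, so Ti/Tv = 13/3 = 4.333.

4.333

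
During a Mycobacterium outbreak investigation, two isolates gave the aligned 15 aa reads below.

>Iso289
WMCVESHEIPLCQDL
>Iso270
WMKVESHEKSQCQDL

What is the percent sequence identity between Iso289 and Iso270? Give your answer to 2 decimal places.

Mismatches occur at site 3 (C/K), site 9 (I/K), site 10 (P/S), site 11 (L/Q).
11 of the 15 sites match, so the percent identity is 11/15 × 100 = 73.33%.

73.33%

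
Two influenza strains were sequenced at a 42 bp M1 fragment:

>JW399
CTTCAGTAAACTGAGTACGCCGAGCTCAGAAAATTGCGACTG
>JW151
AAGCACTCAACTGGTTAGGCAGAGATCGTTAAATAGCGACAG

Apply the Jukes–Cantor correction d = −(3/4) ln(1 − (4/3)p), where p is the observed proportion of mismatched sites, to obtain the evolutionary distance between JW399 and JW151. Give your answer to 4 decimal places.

0.4850

Differing sites — 1:C/A; 2:T/A; 3:T/G; 6:G/C; 8:A/C; 14:A/G; 15:G/T; 18:C/G; 21:C/A; 25:C/A; 28:A/G; 29:G/T; 30:A/T; 35:T/A; 41:T/A.
p = 15/42 = 0.357143.
d = −0.75 · ln(1 − (4/3)·0.357143) = −0.75 · ln(0.523809) = −0.75 · (-0.646628) = 0.4850.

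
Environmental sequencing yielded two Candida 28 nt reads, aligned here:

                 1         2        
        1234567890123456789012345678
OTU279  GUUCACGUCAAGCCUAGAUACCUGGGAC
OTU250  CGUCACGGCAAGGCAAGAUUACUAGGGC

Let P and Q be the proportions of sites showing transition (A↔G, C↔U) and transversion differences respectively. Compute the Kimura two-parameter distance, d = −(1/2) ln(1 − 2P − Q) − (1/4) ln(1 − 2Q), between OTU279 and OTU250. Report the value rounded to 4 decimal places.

0.4228

Mismatches occur at site 1 (G→C, transversion), site 2 (U→G, transversion), site 8 (U→G, transversion), site 13 (C→G, transversion), site 15 (U→A, transversion), site 20 (A→U, transversion), site 21 (C→A, transversion), site 24 (G→A, transition), site 27 (A→G, transition).
Of the 9 differences, 2 transitions and 7 transversions over 28 sites: P = 2/28 = 0.071429, Q = 7/28 = 0.250000.
d = −0.5·ln(0.607142) − 0.25·ln(0.500000) = −0.5·(-0.498993) − 0.25·(-0.693147) = 0.4228.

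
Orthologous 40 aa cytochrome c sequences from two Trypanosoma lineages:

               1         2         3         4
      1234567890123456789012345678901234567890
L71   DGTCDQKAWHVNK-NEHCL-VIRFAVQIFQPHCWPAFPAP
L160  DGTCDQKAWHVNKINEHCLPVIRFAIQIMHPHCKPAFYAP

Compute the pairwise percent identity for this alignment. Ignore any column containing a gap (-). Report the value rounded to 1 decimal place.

86.8%

Excluding the 2 gap columns leaves 38 comparable sites.
Differing sites — 26:V/I; 29:F/M; 30:Q/H; 34:W/K; 38:P/Y.
33 of the 38 comparable sites match, so the percent identity is 33/38 × 100 = 86.8%.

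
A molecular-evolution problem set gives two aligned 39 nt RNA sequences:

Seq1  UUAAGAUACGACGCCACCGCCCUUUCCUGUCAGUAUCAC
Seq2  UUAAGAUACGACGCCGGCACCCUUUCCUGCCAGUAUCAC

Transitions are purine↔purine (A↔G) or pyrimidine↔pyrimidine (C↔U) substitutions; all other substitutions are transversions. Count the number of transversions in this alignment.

1

Differing sites — 16:A/G (Ti); 17:C/G (Tv); 19:G/A (Ti); 30:U/C (Ti).
Of the 4 differences, 3 transitions and 1 transversion, so the answer is 1.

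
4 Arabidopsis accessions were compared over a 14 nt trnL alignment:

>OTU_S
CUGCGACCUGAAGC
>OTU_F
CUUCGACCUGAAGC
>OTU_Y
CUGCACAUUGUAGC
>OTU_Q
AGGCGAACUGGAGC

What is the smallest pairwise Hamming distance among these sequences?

Pairwise Hamming distances:
  OTU_S vs OTU_F: 1
  OTU_S vs OTU_Y: 5
  OTU_S vs OTU_Q: 4
  OTU_F vs OTU_Y: 6
  OTU_F vs OTU_Q: 5
  OTU_Y vs OTU_Q: 6
The smallest is 1, between OTU_S and OTU_F.

1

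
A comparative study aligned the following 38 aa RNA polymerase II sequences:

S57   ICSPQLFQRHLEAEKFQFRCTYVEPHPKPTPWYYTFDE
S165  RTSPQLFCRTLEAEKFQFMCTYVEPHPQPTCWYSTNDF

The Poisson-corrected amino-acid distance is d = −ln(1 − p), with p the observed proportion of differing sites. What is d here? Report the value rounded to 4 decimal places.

0.3054

Differing sites — 1:I/R; 2:C/T; 8:Q/C; 10:H/T; 19:R/M; 28:K/Q; 31:P/C; 34:Y/S; 36:F/N; 38:E/F.
p = 10/38 = 0.263158.
d = −ln(1 − 0.263158) = −ln(0.736842) = 0.3054.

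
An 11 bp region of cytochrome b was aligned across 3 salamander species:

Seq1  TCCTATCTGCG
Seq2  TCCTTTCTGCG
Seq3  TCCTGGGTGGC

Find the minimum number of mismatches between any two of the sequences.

1

Pairwise Hamming distances:
  Seq1 vs Seq2: 1
  Seq1 vs Seq3: 5
  Seq2 vs Seq3: 5
The smallest is 1, between Seq1 and Seq2.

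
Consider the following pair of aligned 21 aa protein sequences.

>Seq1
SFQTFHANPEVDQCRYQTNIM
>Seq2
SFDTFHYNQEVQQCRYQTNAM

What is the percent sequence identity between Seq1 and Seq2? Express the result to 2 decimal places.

Mismatches occur at site 3 (Q↔D), site 7 (A↔Y), site 9 (P↔Q), site 12 (D↔Q), site 20 (I↔A).
16 of the 21 sites match, so the percent identity is 16/21 × 100 = 76.19%.

76.19%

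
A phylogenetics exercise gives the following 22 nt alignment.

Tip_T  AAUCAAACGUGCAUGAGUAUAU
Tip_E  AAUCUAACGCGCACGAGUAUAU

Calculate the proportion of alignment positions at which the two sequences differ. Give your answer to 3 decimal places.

0.136

Mismatches occur at site 5 (A→U), site 10 (U→C), site 14 (U→C).
There are 3 differences over 22 sites, so p = 3/22 = 0.136.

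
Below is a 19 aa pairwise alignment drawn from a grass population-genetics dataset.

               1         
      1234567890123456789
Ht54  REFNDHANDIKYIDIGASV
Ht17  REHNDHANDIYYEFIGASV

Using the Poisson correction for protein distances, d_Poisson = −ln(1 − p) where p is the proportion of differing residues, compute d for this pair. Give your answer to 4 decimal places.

0.2364

Mismatches occur at site 3 (F→H), site 11 (K→Y), site 13 (I→E), site 14 (D→F).
p = 4/19 = 0.210526.
d = −ln(1 − 0.210526) = −ln(0.789474) = 0.2364.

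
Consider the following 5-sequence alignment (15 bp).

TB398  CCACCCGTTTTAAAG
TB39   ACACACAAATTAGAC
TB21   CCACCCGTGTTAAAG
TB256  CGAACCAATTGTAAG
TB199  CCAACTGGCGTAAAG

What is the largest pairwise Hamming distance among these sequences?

Pairwise Hamming distances:
  TB398 vs TB39: 7
  TB398 vs TB21: 1
  TB398 vs TB256: 6
  TB398 vs TB199: 5
  TB39 vs TB21: 7
  TB39 vs TB256: 9
  TB39 vs TB199: 10
  TB21 vs TB256: 7
  TB21 vs TB199: 5
  TB256 vs TB199: 8
The largest is 10, between TB39 and TB199.

10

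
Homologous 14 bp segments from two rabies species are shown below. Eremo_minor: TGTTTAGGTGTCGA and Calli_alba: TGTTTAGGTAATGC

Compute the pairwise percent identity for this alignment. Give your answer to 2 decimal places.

Mismatches occur at site 10 (G→A), site 11 (T→A), site 12 (C→T), site 14 (A→C).
10 of the 14 sites match, so the percent identity is 10/14 × 100 = 71.43%.

71.43%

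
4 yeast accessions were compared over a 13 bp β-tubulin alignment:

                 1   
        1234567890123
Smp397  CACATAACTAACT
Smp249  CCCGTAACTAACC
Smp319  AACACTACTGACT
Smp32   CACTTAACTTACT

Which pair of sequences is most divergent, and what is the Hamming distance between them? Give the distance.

Pairwise Hamming distances:
  Smp397 vs Smp249: 3
  Smp397 vs Smp319: 4
  Smp397 vs Smp32: 2
  Smp249 vs Smp319: 7
  Smp249 vs Smp32: 4
  Smp319 vs Smp32: 5
The largest is 7, between Smp249 and Smp319.

7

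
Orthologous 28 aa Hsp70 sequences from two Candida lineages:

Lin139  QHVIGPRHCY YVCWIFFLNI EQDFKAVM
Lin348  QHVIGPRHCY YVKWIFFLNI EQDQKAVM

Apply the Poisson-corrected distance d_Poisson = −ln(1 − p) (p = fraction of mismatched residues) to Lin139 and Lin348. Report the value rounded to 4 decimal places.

0.0741

Mismatches occur at site 13 (C↔K), site 24 (F↔Q).
p = 2/28 = 0.071429.
d = −ln(1 − 0.071429) = −ln(0.928571) = 0.0741.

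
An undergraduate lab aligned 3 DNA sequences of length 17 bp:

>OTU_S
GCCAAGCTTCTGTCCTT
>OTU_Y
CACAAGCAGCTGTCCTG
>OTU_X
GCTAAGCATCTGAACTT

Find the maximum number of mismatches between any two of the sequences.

7

Pairwise Hamming distances:
  OTU_S vs OTU_Y: 5
  OTU_S vs OTU_X: 4
  OTU_Y vs OTU_X: 7
The largest is 7, between OTU_Y and OTU_X.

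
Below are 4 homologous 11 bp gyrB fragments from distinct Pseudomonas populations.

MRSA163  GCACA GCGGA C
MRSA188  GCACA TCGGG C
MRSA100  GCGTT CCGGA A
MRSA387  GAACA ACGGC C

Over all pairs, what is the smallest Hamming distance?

Pairwise Hamming distances:
  MRSA163 vs MRSA188: 2
  MRSA163 vs MRSA100: 5
  MRSA163 vs MRSA387: 3
  MRSA188 vs MRSA100: 6
  MRSA188 vs MRSA387: 3
  MRSA100 vs MRSA387: 7
The smallest is 2, between MRSA163 and MRSA188.

2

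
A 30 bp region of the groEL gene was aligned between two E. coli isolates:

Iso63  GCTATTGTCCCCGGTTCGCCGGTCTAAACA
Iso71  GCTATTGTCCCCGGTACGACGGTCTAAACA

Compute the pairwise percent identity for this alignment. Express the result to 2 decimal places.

The sequences differ at positions 16 (T/A), 19 (C/A).
28 of the 30 sites match, so the percent identity is 28/30 × 100 = 93.33%.

93.33%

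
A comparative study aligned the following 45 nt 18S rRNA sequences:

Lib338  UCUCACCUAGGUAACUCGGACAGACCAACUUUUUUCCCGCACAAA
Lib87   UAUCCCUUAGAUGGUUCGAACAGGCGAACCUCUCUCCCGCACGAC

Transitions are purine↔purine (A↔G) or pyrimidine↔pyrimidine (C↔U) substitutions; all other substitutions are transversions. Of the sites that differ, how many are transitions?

11

The sequences differ at positions 2 (C/A, transversion), 5 (A/C, transversion), 7 (C/U, transition), 11 (G/A, transition), 13 (A/G, transition), 14 (A/G, transition), 15 (C/U, transition), 19 (G/A, transition), 24 (A/G, transition), 26 (C/G, transversion), 30 (U/C, transition), 32 (U/C, transition), 34 (U/C, transition), 43 (A/G, transition), 45 (A/C, transversion).
Of the 15 differences, 11 transitions and 4 transversions, so the answer is 11.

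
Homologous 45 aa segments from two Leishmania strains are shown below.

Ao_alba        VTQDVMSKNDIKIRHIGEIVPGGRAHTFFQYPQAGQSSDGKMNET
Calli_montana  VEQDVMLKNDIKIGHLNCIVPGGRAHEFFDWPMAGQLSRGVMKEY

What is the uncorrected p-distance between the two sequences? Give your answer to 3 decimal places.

Differing sites — 2:T/E; 7:S/L; 14:R/G; 16:I/L; 17:G/N; 18:E/C; 27:T/E; 30:Q/D; 31:Y/W; 33:Q/M; 37:S/L; 39:D/R; 41:K/V; 43:N/K; 45:T/Y.
There are 15 differences over 45 sites, so p = 15/45 = 0.333.

0.333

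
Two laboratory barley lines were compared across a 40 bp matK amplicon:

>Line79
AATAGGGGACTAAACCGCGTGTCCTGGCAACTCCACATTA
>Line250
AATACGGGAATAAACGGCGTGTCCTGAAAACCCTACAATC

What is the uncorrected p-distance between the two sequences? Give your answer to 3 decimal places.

0.225

The sequences differ at positions 5 (G/C), 10 (C/A), 16 (C/G), 27 (G/A), 28 (C/A), 32 (T/C), 34 (C/T), 38 (T/A), 40 (A/C).
There are 9 differences over 40 sites, so p = 9/40 = 0.225.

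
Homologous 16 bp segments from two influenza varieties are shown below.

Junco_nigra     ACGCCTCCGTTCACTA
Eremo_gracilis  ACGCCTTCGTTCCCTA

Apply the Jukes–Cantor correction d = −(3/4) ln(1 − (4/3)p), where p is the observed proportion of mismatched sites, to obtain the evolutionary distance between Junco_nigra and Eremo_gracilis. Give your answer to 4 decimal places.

Differing sites — 7:C/T; 13:A/C.
p = 2/16 = 0.125000.
d = −0.75 · ln(1 − (4/3)·0.125000) = −0.75 · ln(0.833333) = −0.75 · (-0.182322) = 0.1367.

0.1367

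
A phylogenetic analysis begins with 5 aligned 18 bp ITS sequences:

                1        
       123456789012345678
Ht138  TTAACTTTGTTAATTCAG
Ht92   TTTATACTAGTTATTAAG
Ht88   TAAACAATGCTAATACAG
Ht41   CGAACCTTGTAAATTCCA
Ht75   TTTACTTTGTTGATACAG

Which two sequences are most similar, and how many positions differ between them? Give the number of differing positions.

Pairwise Hamming distances:
  Ht138 vs Ht92: 8
  Ht138 vs Ht88: 5
  Ht138 vs Ht41: 6
  Ht138 vs Ht75: 3
  Ht92 vs Ht88: 9
  Ht92 vs Ht41: 13
  Ht92 vs Ht75: 8
  Ht88 vs Ht41: 9
  Ht88 vs Ht75: 6
  Ht41 vs Ht75: 9
The smallest is 3, between Ht138 and Ht75.

3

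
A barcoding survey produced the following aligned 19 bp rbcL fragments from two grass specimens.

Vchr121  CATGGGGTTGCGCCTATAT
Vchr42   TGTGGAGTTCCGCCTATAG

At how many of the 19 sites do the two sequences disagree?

Differing sites — 1:C/T; 2:A/G; 6:G/A; 10:G/C; 19:T/G.
That gives 5 mismatches out of 19 aligned sites, so the Hamming distance is 5.

5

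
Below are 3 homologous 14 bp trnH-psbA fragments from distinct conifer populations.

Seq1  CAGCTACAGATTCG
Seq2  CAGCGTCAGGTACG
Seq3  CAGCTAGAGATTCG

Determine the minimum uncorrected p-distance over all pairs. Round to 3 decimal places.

0.071

Pairwise Hamming distances:
  Seq1 vs Seq2: 4
  Seq1 vs Seq3: 1
  Seq2 vs Seq3: 5
The smallest is 1 mismatch, between Seq1 and Seq3; p = 1/14 = 0.071.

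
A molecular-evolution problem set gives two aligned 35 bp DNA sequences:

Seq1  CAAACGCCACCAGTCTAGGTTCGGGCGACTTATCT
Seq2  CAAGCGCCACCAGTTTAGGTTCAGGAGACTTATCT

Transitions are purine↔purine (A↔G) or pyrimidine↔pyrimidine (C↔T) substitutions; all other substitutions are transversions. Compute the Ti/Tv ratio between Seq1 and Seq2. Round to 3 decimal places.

3.000

The sequences differ at positions 4 (A/G, transition), 15 (C/T, transition), 23 (G/A, transition), 26 (C/A, transversion).
Of the 4 differences, 3 transitions and 1 transversion, so Ti/Tv = 3/1 = 3.000.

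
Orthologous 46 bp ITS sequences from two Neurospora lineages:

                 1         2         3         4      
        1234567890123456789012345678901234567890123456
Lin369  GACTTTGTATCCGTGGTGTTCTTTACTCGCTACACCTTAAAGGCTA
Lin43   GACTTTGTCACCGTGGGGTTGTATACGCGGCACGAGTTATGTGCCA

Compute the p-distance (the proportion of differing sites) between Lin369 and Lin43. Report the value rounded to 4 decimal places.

Mismatches occur at site 9 (A/C), site 10 (T/A), site 17 (T/G), site 21 (C/G), site 23 (T/A), site 27 (T/G), site 30 (C/G), site 31 (T/C), site 34 (A/G), site 35 (C/A), site 36 (C/G), site 40 (A/T), site 41 (A/G), site 42 (G/T), site 45 (T/C).
There are 15 differences over 46 sites, so p = 15/46 = 0.3261.

0.3261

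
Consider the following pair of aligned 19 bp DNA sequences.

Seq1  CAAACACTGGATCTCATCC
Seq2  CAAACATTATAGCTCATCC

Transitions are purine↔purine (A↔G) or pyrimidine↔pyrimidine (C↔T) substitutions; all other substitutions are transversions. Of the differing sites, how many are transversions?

2

Mismatches occur at site 7 (C↔T, transition), site 9 (G↔A, transition), site 10 (G↔T, transversion), site 12 (T↔G, transversion).
Of the 4 differences, 2 transitions and 2 transversions, so the answer is 2.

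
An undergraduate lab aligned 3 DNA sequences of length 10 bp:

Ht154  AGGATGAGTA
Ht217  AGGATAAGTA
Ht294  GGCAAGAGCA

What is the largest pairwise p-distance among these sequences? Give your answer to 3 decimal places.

Pairwise Hamming distances:
  Ht154 vs Ht217: 1
  Ht154 vs Ht294: 4
  Ht217 vs Ht294: 5
The largest is 5 mismatches, between Ht217 and Ht294; p = 5/10 = 0.500.

0.500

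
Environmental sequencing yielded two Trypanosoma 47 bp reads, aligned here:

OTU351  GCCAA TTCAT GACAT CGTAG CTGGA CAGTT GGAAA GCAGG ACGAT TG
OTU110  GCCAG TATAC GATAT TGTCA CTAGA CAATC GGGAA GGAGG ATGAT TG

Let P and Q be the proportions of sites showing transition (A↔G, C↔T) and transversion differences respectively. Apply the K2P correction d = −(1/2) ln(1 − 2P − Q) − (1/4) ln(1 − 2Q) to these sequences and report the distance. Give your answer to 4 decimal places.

0.4137

The sequences differ at positions 5 (A/G, transition), 7 (T/A, transversion), 8 (C/T, transition), 10 (T/C, transition), 13 (C/T, transition), 16 (C/T, transition), 19 (A/C, transversion), 20 (G/A, transition), 23 (G/A, transition), 28 (G/A, transition), 30 (T/C, transition), 33 (A/G, transition), 37 (C/G, transversion), 42 (C/T, transition).
Of the 14 differences, 11 transitions and 3 transversions over 47 sites: P = 11/47 = 0.234043, Q = 3/47 = 0.063830.
d = −0.5·ln(0.468084) − 0.25·ln(0.872340) = −0.5·(-0.759108) − 0.25·(-0.136576) = 0.4137.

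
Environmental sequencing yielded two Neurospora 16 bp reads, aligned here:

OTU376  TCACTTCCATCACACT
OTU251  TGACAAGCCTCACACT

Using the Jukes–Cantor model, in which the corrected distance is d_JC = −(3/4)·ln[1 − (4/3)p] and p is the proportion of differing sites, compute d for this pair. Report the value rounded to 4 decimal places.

The sequences differ at positions 2 (C/G), 5 (T/A), 6 (T/A), 7 (C/G), 9 (A/C).
p = 5/16 = 0.312500.
d = −0.75 · ln(1 − (4/3)·0.312500) = −0.75 · ln(0.583333) = −0.75 · (-0.538997) = 0.4042.

0.4042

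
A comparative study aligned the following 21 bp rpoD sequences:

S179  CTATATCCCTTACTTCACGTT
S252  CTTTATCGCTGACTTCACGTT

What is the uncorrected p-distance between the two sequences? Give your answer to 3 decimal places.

0.143

Differing sites — 3:A/T; 8:C/G; 11:T/G.
There are 3 differences over 21 sites, so p = 3/21 = 0.143.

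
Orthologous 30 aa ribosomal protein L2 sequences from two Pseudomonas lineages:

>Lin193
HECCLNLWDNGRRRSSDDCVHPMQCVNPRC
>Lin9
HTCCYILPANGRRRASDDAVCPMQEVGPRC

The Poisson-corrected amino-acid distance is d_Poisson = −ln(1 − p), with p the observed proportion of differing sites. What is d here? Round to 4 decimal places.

0.4055

Mismatches occur at site 2 (E↔T), site 5 (L↔Y), site 6 (N↔I), site 8 (W↔P), site 9 (D↔A), site 15 (S↔A), site 19 (C↔A), site 21 (H↔C), site 25 (C↔E), site 27 (N↔G).
p = 10/30 = 0.333333.
d = −ln(1 − 0.333333) = −ln(0.666667) = 0.4055.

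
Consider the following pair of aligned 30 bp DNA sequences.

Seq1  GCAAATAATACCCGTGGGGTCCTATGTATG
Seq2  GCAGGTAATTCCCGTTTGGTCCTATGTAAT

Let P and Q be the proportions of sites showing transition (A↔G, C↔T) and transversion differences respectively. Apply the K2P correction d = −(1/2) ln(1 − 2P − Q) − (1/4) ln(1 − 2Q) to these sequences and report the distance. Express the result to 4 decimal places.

Differing sites — 4:A/G (Ti); 5:A/G (Ti); 10:A/T (Tv); 16:G/T (Tv); 17:G/T (Tv); 29:T/A (Tv); 30:G/T (Tv).
Of the 7 differences, 2 transitions and 5 transversions over 30 sites: P = 2/30 = 0.066667, Q = 5/30 = 0.166667.
d = −0.5·ln(0.699999) − 0.25·ln(0.666666) = −0.5·(-0.356676) − 0.25·(-0.405466) = 0.2797.

0.2797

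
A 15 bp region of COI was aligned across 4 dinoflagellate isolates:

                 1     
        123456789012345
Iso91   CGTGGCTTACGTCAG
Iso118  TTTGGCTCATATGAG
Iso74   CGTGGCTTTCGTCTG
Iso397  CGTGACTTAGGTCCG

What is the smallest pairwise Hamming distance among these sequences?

Pairwise Hamming distances:
  Iso91 vs Iso118: 6
  Iso91 vs Iso74: 2
  Iso91 vs Iso397: 3
  Iso118 vs Iso74: 8
  Iso118 vs Iso397: 8
  Iso74 vs Iso397: 4
The smallest is 2, between Iso91 and Iso74.

2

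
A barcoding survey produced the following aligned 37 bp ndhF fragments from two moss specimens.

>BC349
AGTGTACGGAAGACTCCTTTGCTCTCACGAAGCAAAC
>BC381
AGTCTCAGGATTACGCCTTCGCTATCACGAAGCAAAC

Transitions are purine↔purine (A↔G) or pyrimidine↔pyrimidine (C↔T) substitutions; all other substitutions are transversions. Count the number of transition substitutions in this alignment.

The sequences differ at positions 4 (G/C, transversion), 6 (A/C, transversion), 7 (C/A, transversion), 11 (A/T, transversion), 12 (G/T, transversion), 15 (T/G, transversion), 20 (T/C, transition), 24 (C/A, transversion).
Of the 8 differences, 1 transition and 7 transversions, so the answer is 1.

1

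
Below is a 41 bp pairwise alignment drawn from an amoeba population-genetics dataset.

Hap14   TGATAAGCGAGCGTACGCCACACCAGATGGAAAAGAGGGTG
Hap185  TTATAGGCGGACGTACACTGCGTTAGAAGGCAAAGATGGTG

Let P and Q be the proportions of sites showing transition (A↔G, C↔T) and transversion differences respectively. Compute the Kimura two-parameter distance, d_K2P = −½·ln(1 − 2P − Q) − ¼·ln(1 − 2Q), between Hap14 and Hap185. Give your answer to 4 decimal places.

0.4388

The sequences differ at positions 2 (G/T, transversion), 6 (A/G, transition), 10 (A/G, transition), 11 (G/A, transition), 17 (G/A, transition), 19 (C/T, transition), 20 (A/G, transition), 22 (A/G, transition), 23 (C/T, transition), 24 (C/T, transition), 28 (T/A, transversion), 31 (A/C, transversion), 37 (G/T, transversion).
Of the 13 differences, 9 transitions and 4 transversions over 41 sites: P = 9/41 = 0.219512, Q = 4/41 = 0.097561.
d = −0.5·ln(0.463415) − 0.25·ln(0.804878) = −0.5·(-0.769132) − 0.25·(-0.217065) = 0.4388.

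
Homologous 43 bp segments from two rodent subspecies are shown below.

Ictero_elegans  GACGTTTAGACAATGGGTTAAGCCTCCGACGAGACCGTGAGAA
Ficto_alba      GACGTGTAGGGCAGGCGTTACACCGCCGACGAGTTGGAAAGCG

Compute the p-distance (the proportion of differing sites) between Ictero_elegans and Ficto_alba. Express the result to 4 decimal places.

Differing sites — 6:T/G; 10:A/G; 11:C/G; 12:A/C; 14:T/G; 16:G/C; 21:A/C; 22:G/A; 25:T/G; 34:A/T; 35:C/T; 36:C/G; 38:T/A; 39:G/A; 42:A/C; 43:A/G.
There are 16 differences over 43 sites, so p = 16/43 = 0.3721.

0.3721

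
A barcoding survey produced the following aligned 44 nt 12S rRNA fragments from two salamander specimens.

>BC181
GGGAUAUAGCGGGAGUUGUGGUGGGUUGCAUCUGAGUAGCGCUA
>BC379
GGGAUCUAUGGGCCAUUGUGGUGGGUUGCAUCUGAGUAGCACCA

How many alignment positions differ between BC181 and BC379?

8

Mismatches occur at site 6 (A/C), site 9 (G/U), site 10 (C/G), site 13 (G/C), site 14 (A/C), site 15 (G/A), site 41 (G/A), site 43 (U/C).
That gives 8 mismatches out of 44 aligned sites, so the Hamming distance is 8.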